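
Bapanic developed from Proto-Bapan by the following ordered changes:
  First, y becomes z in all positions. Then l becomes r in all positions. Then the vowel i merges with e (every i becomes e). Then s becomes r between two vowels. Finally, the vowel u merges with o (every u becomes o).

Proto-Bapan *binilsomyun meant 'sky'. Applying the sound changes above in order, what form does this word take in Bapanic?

Bapanic: *binilsomyun
  binilsomyun → binilsomzun   [unconditioned shift]
  binilsomzun → binirsomzun   [unconditioned shift]
  binirsomzun → benersomzun   [vowel merger]
  benersomzun (rule 4 does not apply)
  benersomzun → benersomzon   [vowel merger]
  giving Bapanic benersomzon.

benersomzon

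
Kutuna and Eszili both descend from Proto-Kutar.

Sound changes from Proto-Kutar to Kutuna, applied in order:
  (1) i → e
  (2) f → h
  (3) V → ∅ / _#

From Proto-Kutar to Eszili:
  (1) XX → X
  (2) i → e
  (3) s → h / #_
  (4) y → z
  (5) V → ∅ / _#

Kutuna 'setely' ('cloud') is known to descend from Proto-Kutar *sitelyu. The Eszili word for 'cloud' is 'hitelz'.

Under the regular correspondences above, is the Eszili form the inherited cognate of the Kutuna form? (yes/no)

no

Derive the expected Eszili reflex of *sitelyu:
Eszili: start from *sitelyu.
  rule 1: no change — sitelyu
  rule 2 (vowel merger): sitelyu → setelyu
  rule 3 (debuccalisation): setelyu → hetelyu
  rule 4 (unconditioned shift): hetelyu → hetelzu
  rule 5 (apocope): hetelzu → hetelz
  ⇒ Eszili hetelz
The regular Eszili reflex would be 'hetelz', but the attested form is 'hitelz'. The correspondence is irregular, so they are not cognates (the Eszili form has a different source).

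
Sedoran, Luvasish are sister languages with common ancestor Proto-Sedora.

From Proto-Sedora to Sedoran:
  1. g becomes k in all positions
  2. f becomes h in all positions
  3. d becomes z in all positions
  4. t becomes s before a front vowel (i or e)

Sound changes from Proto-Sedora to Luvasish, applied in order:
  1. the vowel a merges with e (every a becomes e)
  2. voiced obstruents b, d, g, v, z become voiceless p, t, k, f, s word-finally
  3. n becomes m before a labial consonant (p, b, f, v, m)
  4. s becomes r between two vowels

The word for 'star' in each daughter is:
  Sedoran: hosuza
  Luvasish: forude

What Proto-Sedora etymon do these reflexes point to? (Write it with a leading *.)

*fosuda

Position 6: Sedoran has a, Luvasish has e. Sedoran preserves a here (none of its changes turn any other segment into a), so the proto-segment is *a.
Position 3: Sedoran has s, Luvasish has r. Taking the neighbouring segments as reconstructed: Sedoran s can only go back to *s; Luvasish r could go back to *s or *r — the one source consistent with every daughter is *s.
Verify the candidate proto-form against each daughter:
Sedoran: *fosuda
  fosuda (rule 1 does not apply)
  fosuda → hosuda   [unconditioned shift]
  hosuda → hosuza   [unconditioned shift]
  hosuza (rule 4 does not apply)
  giving Sedoran hosuza.
Luvasish: start from *fosuda.
  rule 1 (vowel merger): fosuda → fosude
  rule 2: no change — fosude
  rule 3: no change — fosude
  rule 4 (rhotacism): fosude → forude
  ⇒ Luvasish forude
Only *fosuda yields all of Sedoran hosuza, Luvasish forude.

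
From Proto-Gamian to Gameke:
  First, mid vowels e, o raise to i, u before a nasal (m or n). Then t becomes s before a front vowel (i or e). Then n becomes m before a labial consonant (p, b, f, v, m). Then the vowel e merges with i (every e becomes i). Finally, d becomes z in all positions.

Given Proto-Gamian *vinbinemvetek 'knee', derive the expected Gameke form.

vimbinimvisik

Gameke: start from *vinbinemvetek.
  rule 1 (pre-nasal raising): vinbinemvetek → vinbinimvetek
  rule 2 (palatalisation): vinbinimvetek → vinbinimvesek
  rule 3 (nasal place assimilation): vinbinimvesek → vimbinimvesek
  rule 4 (vowel merger): vimbinimvesek → vimbinimvisik
  rule 5: no change — vimbinimvisik
  ⇒ Gameke vimbinimvisik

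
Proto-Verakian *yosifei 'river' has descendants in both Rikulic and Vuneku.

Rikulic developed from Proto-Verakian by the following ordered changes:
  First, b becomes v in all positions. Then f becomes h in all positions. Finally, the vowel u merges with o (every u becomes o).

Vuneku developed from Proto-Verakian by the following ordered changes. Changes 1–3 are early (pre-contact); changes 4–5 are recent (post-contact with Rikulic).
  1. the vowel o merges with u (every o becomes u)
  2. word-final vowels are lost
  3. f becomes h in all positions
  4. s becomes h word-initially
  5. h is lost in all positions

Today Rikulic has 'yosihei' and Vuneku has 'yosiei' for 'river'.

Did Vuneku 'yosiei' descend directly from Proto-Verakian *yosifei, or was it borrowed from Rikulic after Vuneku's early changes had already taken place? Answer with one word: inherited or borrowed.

If inherited, *yosifei would pass through all of Vuneku's changes:
Vuneku: *yosifei > yusifei > yusife > yusihe > yusie  (by vowel merger, apocope, unconditioned shift, h-loss)
If borrowed from Rikulic 'yosihei' after the early changes, it would undergo only the recent ones:
  rule 4 (debuccalisation): no change (yosihei)
  rule 5 (h-loss): yosihei → yosiei
  ⇒ as a loan: yosiei
Vuneku 'yosiei' matches the loan outcome 'yosiei', not the inherited 'yusie' — it skipped the early Vuneku changes, so it was borrowed from Rikulic.

borrowed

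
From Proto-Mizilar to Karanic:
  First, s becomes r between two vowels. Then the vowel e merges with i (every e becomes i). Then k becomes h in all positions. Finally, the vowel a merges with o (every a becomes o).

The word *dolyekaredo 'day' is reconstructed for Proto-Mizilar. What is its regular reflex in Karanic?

dolyihorido

Karanic: *dolyekaredo
  dolyekaredo (rule 1 does not apply)
  dolyekaredo → dolyikarido   [vowel merger]
  dolyikarido → dolyiharido   [unconditioned shift]
  dolyiharido → dolyihorido   [vowel merger]
  giving Karanic dolyihorido.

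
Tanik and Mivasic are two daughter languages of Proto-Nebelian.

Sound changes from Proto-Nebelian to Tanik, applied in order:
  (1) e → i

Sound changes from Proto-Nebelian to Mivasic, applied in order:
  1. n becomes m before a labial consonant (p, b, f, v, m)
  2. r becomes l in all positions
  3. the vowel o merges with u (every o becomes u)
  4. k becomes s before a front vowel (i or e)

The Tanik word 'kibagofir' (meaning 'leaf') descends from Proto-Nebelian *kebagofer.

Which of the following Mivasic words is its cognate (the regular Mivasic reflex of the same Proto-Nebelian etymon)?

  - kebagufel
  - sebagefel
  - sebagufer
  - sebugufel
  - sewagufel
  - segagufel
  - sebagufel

sebagufel

Mivasic: start from *kebagofer.
  rule 1: no change — kebagofer
  rule 2 (unconditioned shift): kebagofer → kebagofel
  rule 3 (vowel merger): kebagofel → kebagufel
  rule 4 (palatalisation): kebagufel → sebagufel
  ⇒ Mivasic sebagufel
Only 'sebagufel' matches the regular Mivasic development of *kebagofer.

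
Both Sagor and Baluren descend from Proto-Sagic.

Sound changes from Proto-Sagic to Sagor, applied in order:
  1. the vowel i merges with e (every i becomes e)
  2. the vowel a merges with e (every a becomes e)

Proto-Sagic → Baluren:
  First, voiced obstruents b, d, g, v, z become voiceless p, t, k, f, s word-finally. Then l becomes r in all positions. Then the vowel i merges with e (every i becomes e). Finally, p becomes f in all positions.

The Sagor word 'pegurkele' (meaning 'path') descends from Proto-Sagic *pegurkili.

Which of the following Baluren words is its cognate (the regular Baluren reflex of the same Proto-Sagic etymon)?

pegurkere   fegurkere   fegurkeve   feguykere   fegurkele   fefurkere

fegurkere

Baluren: start from *pegurkili.
  rule 1: no change — pegurkili
  rule 2 (unconditioned shift): pegurkili → pegurkiri
  rule 3 (vowel merger): pegurkiri → pegurkere
  rule 4 (unconditioned shift): pegurkere → fegurkere
  ⇒ Baluren fegurkere
The other candidates each miss or misapply at least one Baluren change.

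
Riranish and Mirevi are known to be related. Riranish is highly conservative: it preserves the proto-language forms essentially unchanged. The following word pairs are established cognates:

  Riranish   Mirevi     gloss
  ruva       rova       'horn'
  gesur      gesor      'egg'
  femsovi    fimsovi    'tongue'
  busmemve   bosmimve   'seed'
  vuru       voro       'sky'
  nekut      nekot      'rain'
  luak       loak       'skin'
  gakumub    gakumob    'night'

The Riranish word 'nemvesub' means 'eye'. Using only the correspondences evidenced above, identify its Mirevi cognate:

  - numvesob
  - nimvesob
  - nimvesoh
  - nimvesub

nimvesob

femsovi ~ fimsovi, busmemve ~ bosmimve — Riranish e corresponds to Mirevi i after a consonant, before a nasal.
gakumub ~ gakumob — Riranish u corresponds to Mirevi o after a consonant, before a labial obstruent.
Applying these to Riranish 'nemvesub':
  nemvesub → nimvesub   (e→i after a consonant, before a nasal)
  nimvesub → nimvesob   (u→o after a consonant, before a labial obstruent)
So the Mirevi cognate is 'nimvesob'.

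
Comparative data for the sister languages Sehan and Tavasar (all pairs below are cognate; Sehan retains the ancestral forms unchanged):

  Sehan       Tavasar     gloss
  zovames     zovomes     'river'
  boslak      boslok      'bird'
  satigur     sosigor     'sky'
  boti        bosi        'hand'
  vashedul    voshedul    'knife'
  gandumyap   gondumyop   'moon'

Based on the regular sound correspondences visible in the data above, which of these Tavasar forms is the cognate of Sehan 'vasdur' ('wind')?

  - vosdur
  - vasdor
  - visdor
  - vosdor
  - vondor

vosdor

boslak ~ boslok, satigur ~ sosigor — Sehan a corresponds to Tavasar o after a consonant, before a consonant other than r, m, n, p, b, f, v.
satigur ~ sosigor — Sehan u corresponds to Tavasar o after a consonant, before r.
Applying these to Sehan 'vasdur':
  vasdur → vosdur   (a→o after a consonant, before a consonant other than r, m, n, p, b, f, v)
  vosdur → vosdor   (u→o after a consonant, before r)
So the Tavasar cognate is 'vosdor'.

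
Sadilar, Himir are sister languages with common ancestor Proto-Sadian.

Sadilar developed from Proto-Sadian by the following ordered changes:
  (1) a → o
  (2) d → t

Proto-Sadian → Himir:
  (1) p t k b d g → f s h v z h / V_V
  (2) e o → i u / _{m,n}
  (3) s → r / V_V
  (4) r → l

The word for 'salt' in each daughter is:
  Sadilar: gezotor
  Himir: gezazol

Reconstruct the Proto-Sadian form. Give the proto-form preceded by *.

*gezador

Position 4: Sadilar has o, Himir has a. Himir preserves a here (none of its changes turn any other segment into a), so the proto-segment is *a.
Position 7: Sadilar has r, Himir has l. Sadilar preserves r here (none of its changes turn any other segment into r), so the proto-segment is *r.
Continuing position by position gives *gezador; check it forward:
Sadilar: *gezador > gezodor > gezotor  (by vowel merger, unconditioned shift)
Himir: *gezador
  gezador → gezazor   [intervocalic lenition]
  gezazor (rule 2 does not apply)
  gezazor (rule 3 does not apply)
  gezazor → gezazol   [unconditioned shift]
  giving Himir gezazol.
*gezador is the unique common source.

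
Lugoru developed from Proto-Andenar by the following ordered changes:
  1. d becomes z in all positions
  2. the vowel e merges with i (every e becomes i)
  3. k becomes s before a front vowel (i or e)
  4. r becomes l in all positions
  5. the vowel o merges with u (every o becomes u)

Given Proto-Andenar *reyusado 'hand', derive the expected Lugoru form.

Lugoru: *reyusado
  reyusado → reyusazo   [unconditioned shift]
  reyusazo → riyusazo   [vowel merger]
  riyusazo (rule 3 does not apply)
  riyusazo → liyusazo   [unconditioned shift]
  liyusazo → liyusazu   [vowel merger]
  giving Lugoru liyusazu.

liyusazu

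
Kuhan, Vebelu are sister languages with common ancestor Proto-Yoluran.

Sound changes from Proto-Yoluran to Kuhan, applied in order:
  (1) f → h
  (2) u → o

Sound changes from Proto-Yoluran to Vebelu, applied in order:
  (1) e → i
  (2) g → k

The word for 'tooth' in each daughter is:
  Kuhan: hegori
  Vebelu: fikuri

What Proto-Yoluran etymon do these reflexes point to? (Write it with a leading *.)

Position 2: Kuhan has e, Vebelu has i. Kuhan preserves e here (none of its changes turn any other segment into e), so the proto-segment is *e.
Position 1: Kuhan has h, Vebelu has f. Vebelu preserves f here (none of its changes turn any other segment into f), so the proto-segment is *f.
Position 4: Kuhan has o, Vebelu has u. Vebelu preserves u here (none of its changes turn any other segment into u), so the proto-segment is *u.
This points to *feguri. Verify forward in each daughter:
Kuhan: *feguri > heguri > hegori  (by unconditioned shift, vowel merger)
Vebelu: *feguri
  feguri → figuri   [vowel merger]
  figuri → fikuri   [unconditioned shift]
  giving Vebelu fikuri.
Only *feguri yields all of Kuhan hegori, Vebelu fikuri.

*feguri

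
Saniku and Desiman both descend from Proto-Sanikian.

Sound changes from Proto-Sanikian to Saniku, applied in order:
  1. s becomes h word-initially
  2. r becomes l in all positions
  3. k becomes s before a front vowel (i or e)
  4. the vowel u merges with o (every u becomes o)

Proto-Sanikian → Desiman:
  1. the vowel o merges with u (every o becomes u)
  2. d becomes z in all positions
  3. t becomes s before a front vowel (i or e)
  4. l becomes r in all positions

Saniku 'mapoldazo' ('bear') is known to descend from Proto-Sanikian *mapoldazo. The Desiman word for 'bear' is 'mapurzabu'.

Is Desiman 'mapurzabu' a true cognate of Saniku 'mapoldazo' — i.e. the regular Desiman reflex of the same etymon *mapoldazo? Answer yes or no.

Derive the expected Desiman reflex of *mapoldazo:
Desiman: *mapoldazo
  mapoldazo → mapuldazu   [vowel merger]
  mapuldazu → mapulzazu   [unconditioned shift]
  mapulzazu (rule 3 does not apply)
  mapulzazu → mapurzazu   [unconditioned shift]
  giving Desiman mapurzazu.
The regular Desiman reflex would be 'mapurzazu', but the attested form is 'mapurzabu'. The correspondence is irregular, so they are not cognates (the Desiman form has a different source).

no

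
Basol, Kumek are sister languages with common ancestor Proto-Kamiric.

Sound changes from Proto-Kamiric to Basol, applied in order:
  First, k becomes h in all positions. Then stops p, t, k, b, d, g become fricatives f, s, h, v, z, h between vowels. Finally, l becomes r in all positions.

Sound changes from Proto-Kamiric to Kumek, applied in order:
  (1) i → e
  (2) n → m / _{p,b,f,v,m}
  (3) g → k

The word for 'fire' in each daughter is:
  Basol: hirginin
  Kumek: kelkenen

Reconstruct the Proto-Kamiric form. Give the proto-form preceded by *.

*kilginin

Position 7: Basol has i, Kumek has e. Basol preserves i here (none of its changes turn any other segment into i), so the proto-segment is *i.
Position 3: Basol has r, Kumek has l. Kumek preserves l here (none of its changes turn any other segment into l), so the proto-segment is *l.
Continuing position by position gives *kilginin; check it forward:
Basol: start from *kilginin.
  rule 1 (unconditioned shift): kilginin → hilginin
  rule 2: no change — hilginin
  rule 3 (unconditioned shift): hilginin → hirginin
  ⇒ Basol hirginin
Kumek: *kilginin > kelgenen > kelkenen  (by vowel merger, unconditioned shift)
*kilginin is the unique common source.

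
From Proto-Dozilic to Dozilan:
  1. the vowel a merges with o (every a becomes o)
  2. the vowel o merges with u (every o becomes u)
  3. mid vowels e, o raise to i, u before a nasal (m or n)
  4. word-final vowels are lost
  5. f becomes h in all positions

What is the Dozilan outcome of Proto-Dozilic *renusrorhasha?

Dozilan: *renusrorhasha > renusrorhosho > renusrurhushu > rinusrurhushu > rinusrurhush  (by vowel merger, vowel merger, pre-nasal raising, apocope)

rinusrurhush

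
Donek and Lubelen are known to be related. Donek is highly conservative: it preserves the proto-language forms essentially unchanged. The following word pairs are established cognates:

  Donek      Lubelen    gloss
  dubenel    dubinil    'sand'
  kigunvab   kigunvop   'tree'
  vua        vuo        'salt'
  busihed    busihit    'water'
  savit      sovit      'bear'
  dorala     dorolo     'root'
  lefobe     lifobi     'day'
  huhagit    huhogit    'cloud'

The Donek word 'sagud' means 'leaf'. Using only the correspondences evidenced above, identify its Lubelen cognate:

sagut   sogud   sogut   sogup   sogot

dorala ~ dorolo, huhagit ~ huhogit — Donek a corresponds to Lubelen o after a consonant, before a consonant other than r, m, n, p, b, f, v.
busihed ~ busihit — Donek d corresponds to Lubelen t word-finally.
Applying these to Donek 'sagud':
  sagud → sogud   (a→o after a consonant, before a consonant other than r, m, n, p, b, f, v)
  sogud → sogut   (d→t word-finally)
So the Lubelen cognate is 'sogut'.

sogut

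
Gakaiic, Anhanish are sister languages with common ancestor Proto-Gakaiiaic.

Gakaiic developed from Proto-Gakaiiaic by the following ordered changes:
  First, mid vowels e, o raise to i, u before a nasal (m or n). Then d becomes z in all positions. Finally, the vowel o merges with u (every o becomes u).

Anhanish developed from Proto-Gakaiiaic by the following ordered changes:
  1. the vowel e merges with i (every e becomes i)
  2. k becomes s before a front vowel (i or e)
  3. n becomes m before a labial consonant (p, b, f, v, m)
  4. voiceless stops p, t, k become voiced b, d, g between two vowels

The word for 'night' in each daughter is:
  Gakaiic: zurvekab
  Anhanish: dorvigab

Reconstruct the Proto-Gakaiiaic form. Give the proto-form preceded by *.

Position 6: Gakaiic has k, Anhanish has g. Gakaiic preserves k here (none of its changes turn any other segment into k), so the proto-segment is *k.
Position 2: Gakaiic has u, Anhanish has o. Anhanish preserves o here (none of its changes turn any other segment into o), so the proto-segment is *o.
Position 1: Gakaiic has z, Anhanish has d. Taking the neighbouring segments as reconstructed: Gakaiic z could go back to *d or *z; Anhanish d can only go back to *d — the one source consistent with every daughter is *d.
Verify the candidate proto-form against each daughter:
Gakaiic: *dorvekab
  dorvekab (rule 1 does not apply)
  dorvekab → zorvekab   [unconditioned shift]
  zorvekab → zurvekab   [vowel merger]
  giving Gakaiic zurvekab.
Anhanish: *dorvekab
  dorvekab → dorvikab   [vowel merger]
  dorvikab (rule 2 does not apply)
  dorvikab (rule 3 does not apply)
  dorvikab → dorvigab   [intervocalic voicing]
  giving Anhanish dorvigab.
*dorvekab is the unique common source.

*dorvekab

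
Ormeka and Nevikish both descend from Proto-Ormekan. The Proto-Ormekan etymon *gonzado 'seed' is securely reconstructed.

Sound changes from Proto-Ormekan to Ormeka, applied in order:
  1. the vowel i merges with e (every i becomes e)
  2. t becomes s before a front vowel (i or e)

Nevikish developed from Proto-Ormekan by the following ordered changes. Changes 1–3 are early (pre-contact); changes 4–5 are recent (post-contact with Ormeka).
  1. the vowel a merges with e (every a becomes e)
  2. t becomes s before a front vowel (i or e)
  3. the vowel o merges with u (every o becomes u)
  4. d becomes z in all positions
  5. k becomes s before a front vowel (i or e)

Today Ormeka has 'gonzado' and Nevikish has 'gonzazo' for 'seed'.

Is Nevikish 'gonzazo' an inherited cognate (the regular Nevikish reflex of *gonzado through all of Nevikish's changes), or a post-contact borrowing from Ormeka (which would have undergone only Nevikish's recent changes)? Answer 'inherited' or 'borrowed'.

If inherited, *gonzado would pass through all of Nevikish's changes:
Nevikish: start from *gonzado.
  rule 1 (vowel merger): gonzado → gonzedo
  rule 2: no change — gonzedo
  rule 3 (vowel merger): gonzedo → gunzedu
  rule 4 (unconditioned shift): gunzedu → gunzezu
  rule 5: no change — gunzezu
  ⇒ Nevikish gunzezu
If borrowed from Ormeka 'gonzado' after the early changes, it would undergo only the recent ones:
  rule 4 (unconditioned shift): gonzado → gonzazo
  rule 5 (palatalisation): no change (gonzazo)
  ⇒ as a loan: gonzazo
Nevikish 'gonzazo' matches the loan outcome 'gonzazo', not the inherited 'gunzezu' — it skipped the early Nevikish changes, so it was borrowed from Ormeka.

borrowed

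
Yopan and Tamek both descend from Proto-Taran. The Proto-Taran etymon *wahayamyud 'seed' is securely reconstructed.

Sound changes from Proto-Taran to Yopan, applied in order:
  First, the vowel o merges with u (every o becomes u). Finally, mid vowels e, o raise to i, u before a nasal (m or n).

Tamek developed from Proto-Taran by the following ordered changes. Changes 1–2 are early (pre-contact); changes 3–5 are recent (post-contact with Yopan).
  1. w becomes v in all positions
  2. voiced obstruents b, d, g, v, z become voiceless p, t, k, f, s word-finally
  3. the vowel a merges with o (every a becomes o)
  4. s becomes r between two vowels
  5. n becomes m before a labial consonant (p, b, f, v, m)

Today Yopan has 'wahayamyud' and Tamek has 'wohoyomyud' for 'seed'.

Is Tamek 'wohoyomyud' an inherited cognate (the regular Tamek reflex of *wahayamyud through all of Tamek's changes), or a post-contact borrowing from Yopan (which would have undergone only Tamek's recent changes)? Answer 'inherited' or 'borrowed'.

If inherited, *wahayamyud would pass through all of Tamek's changes:
Tamek: *wahayamyud
  wahayamyud → vahayamyud   [unconditioned shift]
  vahayamyud → vahayamyut   [final devoicing]
  vahayamyut → vohoyomyut   [vowel merger]
  vohoyomyut (rule 4 does not apply)
  vohoyomyut (rule 5 does not apply)
  giving Tamek vohoyomyut.
If borrowed from Yopan 'wahayamyud' after the early changes, it would undergo only the recent ones:
  rule 3 (vowel merger): wahayamyud → wohoyomyud
  rule 4 (rhotacism): no change (wohoyomyud)
  rule 5 (nasal place assimilation): no change (wohoyomyud)
  ⇒ as a loan: wohoyomyud
Tamek 'wohoyomyud' matches the loan outcome 'wohoyomyud', not the inherited 'vohoyomyut' — it skipped the early Tamek changes, so it was borrowed from Yopan.

borrowed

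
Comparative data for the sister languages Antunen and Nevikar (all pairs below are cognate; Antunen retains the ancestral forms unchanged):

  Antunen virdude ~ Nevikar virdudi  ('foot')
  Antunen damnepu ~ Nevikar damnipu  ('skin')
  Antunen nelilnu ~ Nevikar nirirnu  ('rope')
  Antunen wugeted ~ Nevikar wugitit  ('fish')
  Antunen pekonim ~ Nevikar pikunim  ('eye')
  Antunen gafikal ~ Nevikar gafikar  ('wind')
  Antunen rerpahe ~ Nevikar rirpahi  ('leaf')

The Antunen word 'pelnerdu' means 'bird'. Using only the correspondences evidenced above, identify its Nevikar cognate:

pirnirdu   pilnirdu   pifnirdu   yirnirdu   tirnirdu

pirnirdu

nelilnu ~ nirirnu, wugeted ~ wugitit — Antunen e corresponds to Nevikar i after a consonant, before a consonant other than r, m, n, p, b, f, v.
nelilnu ~ nirirnu — Antunen l corresponds to Nevikar r after a vowel, before a nasal.
rerpahe ~ rirpahi — Antunen e corresponds to Nevikar i after a consonant, before r.
Applying these to Antunen 'pelnerdu':
  pelnerdu → pilnerdu   (e→i after a consonant, before a consonant other than r, m, n, p, b, f, v)
  pilnerdu → pirnerdu   (l→r after a vowel, before a nasal)
  pirnerdu → pirnirdu   (e→i after a consonant, before r)
So the Nevikar cognate is 'pirnirdu'.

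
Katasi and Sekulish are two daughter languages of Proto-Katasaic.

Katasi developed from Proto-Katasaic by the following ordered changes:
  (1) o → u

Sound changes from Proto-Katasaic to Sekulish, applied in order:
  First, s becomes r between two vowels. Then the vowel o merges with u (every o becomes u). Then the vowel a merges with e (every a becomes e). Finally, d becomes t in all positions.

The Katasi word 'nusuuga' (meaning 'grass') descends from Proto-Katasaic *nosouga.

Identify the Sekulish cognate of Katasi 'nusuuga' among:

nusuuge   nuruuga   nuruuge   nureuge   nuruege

Sekulish: start from *nosouga.
  rule 1 (rhotacism): nosouga → norouga
  rule 2 (vowel merger): norouga → nuruuga
  rule 3 (vowel merger): nuruuga → nuruuge
  rule 4: no change — nuruuge
  ⇒ Sekulish nuruuge
Among the options, 'nuruuge' alone shows every Sekulish change applied in order.

nuruuge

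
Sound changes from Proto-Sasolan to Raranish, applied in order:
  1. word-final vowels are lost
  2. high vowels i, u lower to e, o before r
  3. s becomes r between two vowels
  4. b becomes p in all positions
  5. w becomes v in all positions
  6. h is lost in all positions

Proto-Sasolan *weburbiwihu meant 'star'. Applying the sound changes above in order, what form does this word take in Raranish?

Raranish: *weburbiwihu > weburbiwih > weborbiwih > weporpiwih > veporpivih > veporpivi  (by apocope, pre-rhotic lowering, unconditioned shift, unconditioned shift, h-loss)

veporpivi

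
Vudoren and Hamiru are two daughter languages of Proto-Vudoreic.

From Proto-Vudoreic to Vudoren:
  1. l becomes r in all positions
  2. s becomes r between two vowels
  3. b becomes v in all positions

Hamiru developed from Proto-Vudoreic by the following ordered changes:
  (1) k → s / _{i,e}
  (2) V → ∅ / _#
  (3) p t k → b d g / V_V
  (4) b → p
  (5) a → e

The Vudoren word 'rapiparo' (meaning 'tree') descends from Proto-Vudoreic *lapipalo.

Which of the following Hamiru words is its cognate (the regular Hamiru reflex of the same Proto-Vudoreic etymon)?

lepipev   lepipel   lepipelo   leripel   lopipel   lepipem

lepipel

Hamiru: *lapipalo
  lapipalo (rule 1 does not apply)
  lapipalo → lapipal   [apocope]
  lapipal → labibal   [intervocalic voicing]
  labibal → lapipal   [unconditioned shift]
  lapipal → lepipel   [vowel merger]
  giving Hamiru lepipel.
Among the options, 'lepipel' alone shows every Hamiru change applied in order.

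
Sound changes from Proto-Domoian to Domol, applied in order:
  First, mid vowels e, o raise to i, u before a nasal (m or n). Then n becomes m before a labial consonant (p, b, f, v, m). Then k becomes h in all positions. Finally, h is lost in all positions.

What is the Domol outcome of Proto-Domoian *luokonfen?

Domol: start from *luokonfen.
  rule 1 (pre-nasal raising): luokonfen → luokunfin
  rule 2 (nasal place assimilation): luokunfin → luokumfin
  rule 3 (unconditioned shift): luokumfin → luohumfin
  rule 4 (h-loss): luohumfin → luoumfin
  ⇒ Domol luoumfin

luoumfin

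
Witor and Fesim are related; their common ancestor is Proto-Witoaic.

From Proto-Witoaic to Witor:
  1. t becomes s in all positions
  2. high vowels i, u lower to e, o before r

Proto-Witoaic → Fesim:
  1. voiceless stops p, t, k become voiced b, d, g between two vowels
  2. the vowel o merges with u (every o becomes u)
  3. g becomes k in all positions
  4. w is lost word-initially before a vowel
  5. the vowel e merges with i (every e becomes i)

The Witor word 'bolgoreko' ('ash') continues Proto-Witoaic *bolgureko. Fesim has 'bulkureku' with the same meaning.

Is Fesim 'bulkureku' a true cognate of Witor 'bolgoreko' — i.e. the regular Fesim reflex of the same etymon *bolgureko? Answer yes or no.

Derive the expected Fesim reflex of *bolgureko:
Fesim: *bolgureko > bolgurego > bulguregu > bulkureku > bulkuriku  (by intervocalic voicing, vowel merger, unconditioned shift, vowel merger)
The regular Fesim reflex would be 'bulkuriku', but the attested form is 'bulkureku'. The correspondence is irregular, so they are not cognates (the Fesim form has a different source).

no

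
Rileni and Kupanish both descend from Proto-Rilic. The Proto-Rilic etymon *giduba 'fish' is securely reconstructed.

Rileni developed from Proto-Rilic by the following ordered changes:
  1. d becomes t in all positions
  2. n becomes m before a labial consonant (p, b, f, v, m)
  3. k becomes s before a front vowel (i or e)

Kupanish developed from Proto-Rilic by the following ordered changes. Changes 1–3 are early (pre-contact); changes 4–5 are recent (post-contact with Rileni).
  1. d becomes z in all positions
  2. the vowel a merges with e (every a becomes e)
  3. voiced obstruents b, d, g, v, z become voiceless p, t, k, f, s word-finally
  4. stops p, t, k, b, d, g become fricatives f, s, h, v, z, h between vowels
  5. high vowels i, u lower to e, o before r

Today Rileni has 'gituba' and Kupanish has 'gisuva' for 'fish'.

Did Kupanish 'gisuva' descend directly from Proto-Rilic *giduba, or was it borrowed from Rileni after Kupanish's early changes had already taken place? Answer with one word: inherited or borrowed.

borrowed

If inherited, *giduba would pass through all of Kupanish's changes:
Kupanish: *giduba > gizuba > gizube > gizuve  (by unconditioned shift, vowel merger, intervocalic lenition)
If borrowed from Rileni 'gituba' after the early changes, it would undergo only the recent ones:
  rule 4 (intervocalic lenition): gituba → gisuva
  rule 5 (pre-rhotic lowering): no change (gisuva)
  ⇒ as a loan: gisuva
Kupanish 'gisuva' matches the loan outcome 'gisuva', not the inherited 'gizuve' — it skipped the early Kupanish changes, so it was borrowed from Rileni.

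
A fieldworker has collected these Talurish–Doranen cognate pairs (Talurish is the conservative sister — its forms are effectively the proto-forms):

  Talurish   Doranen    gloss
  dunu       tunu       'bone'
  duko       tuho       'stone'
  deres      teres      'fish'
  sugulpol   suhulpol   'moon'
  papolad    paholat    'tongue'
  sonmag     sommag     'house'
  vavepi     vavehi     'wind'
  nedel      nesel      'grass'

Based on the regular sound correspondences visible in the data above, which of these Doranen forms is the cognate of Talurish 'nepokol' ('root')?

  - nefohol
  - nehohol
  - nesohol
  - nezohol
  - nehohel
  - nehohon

nehohol

papolad ~ paholat — Talurish p corresponds to Doranen h between vowels (before a back vowel).
duko ~ tuho — Talurish k corresponds to Doranen h between vowels (before a back vowel).
Applying these to Talurish 'nepokol':
  nepokol → nehokol   (p→h between vowels (before a back vowel))
  nehokol → nehohol   (k→h between vowels (before a back vowel))
So the Doranen cognate is 'nehohol'.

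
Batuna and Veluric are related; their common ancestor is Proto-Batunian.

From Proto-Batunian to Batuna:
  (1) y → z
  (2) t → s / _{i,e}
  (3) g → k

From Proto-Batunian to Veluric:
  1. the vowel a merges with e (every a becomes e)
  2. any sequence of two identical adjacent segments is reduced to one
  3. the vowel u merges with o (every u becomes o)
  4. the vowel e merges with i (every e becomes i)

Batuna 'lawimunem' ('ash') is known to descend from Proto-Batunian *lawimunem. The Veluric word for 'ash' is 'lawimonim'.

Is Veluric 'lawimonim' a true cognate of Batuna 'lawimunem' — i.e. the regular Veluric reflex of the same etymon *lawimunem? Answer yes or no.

Derive the expected Veluric reflex of *lawimunem:
Veluric: *lawimunem > lewimunem > lewimonem > liwimonim  (by vowel merger, vowel merger, vowel merger)
The regular Veluric reflex would be 'liwimonim', but the attested form is 'lawimonim'. The correspondence is irregular, so they are not cognates (the Veluric form has a different source).

no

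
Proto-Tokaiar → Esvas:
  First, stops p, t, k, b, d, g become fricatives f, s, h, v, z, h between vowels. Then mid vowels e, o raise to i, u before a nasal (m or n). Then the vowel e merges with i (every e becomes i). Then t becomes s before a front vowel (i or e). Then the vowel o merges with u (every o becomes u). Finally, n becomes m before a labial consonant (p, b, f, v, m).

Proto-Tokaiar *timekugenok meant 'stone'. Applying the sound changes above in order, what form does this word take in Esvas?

simihuhinuk

Esvas: *timekugenok
  timekugenok → timehuhenok   [intervocalic lenition]
  timehuhenok → timehuhinok   [pre-nasal raising]
  timehuhinok → timihuhinok   [vowel merger]
  timihuhinok → simihuhinok   [palatalisation]
  simihuhinok → simihuhinuk   [vowel merger]
  simihuhinuk (rule 6 does not apply)
  giving Esvas simihuhinuk.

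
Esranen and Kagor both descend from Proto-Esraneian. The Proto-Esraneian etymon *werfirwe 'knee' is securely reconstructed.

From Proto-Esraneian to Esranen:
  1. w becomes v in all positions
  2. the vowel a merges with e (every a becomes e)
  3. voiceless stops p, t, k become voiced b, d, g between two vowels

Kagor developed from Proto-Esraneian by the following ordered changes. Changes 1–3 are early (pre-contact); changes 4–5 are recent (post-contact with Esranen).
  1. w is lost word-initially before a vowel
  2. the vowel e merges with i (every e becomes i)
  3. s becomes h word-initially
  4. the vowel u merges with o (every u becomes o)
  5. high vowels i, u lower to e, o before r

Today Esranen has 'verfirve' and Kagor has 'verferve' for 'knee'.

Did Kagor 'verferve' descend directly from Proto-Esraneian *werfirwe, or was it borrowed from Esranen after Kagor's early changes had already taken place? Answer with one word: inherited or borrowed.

borrowed

If inherited, *werfirwe would pass through all of Kagor's changes:
Kagor: *werfirwe > erfirwe > irfirwi > erferwi  (by glide loss, vowel merger, pre-rhotic lowering)
If borrowed from Esranen 'verfirve' after the early changes, it would undergo only the recent ones:
  rule 4 (vowel merger): no change (verfirve)
  rule 5 (pre-rhotic lowering): verfirve → verferve
  ⇒ as a loan: verferve
Kagor 'verferve' matches the loan outcome 'verferve', not the inherited 'erferwi' — it skipped the early Kagor changes, so it was borrowed from Esranen.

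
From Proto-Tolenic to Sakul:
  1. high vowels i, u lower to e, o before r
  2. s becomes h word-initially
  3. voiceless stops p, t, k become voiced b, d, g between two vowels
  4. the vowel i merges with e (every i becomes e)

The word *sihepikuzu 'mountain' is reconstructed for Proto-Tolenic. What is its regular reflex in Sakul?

hehebeguzu

Sakul: *sihepikuzu
  sihepikuzu (rule 1 does not apply)
  sihepikuzu → hihepikuzu   [debuccalisation]
  hihepikuzu → hihebiguzu   [intervocalic voicing]
  hihebiguzu → hehebeguzu   [vowel merger]
  giving Sakul hehebeguzu.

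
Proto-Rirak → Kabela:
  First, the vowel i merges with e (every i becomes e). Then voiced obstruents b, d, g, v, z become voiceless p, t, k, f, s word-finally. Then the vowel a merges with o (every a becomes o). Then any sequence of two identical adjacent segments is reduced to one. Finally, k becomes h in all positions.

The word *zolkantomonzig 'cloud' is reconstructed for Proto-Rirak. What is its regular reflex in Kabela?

zolhontomonzeh

Kabela: start from *zolkantomonzig.
  rule 1 (vowel merger): zolkantomonzig → zolkantomonzeg
  rule 2 (final devoicing): zolkantomonzeg → zolkantomonzek
  rule 3 (vowel merger): zolkantomonzek → zolkontomonzek
  rule 4: no change — zolkontomonzek
  rule 5 (unconditioned shift): zolkontomonzek → zolhontomonzeh
  ⇒ Kabela zolhontomonzeh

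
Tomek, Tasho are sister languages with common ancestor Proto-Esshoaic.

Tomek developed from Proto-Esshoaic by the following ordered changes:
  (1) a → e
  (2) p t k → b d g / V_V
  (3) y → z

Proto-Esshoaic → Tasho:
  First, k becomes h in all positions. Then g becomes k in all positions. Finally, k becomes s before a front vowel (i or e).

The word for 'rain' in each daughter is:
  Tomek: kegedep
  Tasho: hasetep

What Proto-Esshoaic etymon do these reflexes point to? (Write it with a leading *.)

*kagetep

Position 3: Tomek has g, Tasho has s. Taking the neighbouring segments as reconstructed: Tomek g could go back to *k or *g; Tasho s could go back to *g or *s — the one source consistent with every daughter is *g.
Position 5: Tomek has d, Tasho has t. Tasho preserves t here (none of its changes turn any other segment into t), so the proto-segment is *t.
This points to *kagetep. Verify forward in each daughter:
Tomek: *kagetep > kegetep > kegedep  (by vowel merger, intervocalic voicing)
Tasho: *kagetep > hagetep > haketep > hasetep  (by unconditioned shift, unconditioned shift, palatalisation)
Only *kagetep yields all of Tomek kegedep, Tasho hasetep.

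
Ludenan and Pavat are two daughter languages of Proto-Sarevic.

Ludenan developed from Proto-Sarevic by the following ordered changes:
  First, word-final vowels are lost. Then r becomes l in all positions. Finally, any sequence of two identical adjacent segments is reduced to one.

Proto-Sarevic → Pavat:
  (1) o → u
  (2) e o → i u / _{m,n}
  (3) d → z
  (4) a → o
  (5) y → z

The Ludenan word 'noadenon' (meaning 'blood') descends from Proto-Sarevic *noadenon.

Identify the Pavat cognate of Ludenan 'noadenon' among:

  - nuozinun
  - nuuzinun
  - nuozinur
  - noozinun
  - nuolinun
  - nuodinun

Pavat: start from *noadenon.
  rule 1 (vowel merger): noadenon → nuadenun
  rule 2 (pre-nasal raising): nuadenun → nuadinun
  rule 3 (unconditioned shift): nuadinun → nuazinun
  rule 4 (vowel merger): nuazinun → nuozinun
  rule 5: no change — nuozinun
  ⇒ Pavat nuozinun
Among the options, 'nuozinun' alone shows every Pavat change applied in order.

nuozinun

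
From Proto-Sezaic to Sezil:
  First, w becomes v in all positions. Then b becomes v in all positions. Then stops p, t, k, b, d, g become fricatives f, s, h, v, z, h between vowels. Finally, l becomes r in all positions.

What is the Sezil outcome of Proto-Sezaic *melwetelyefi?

Sezil: start from *melwetelyefi.
  rule 1 (unconditioned shift): melwetelyefi → melvetelyefi
  rule 2: no change — melvetelyefi
  rule 3 (intervocalic lenition): melvetelyefi → melveselyefi
  rule 4 (unconditioned shift): melveselyefi → merveseryefi
  ⇒ Sezil merveseryefi

merveseryefi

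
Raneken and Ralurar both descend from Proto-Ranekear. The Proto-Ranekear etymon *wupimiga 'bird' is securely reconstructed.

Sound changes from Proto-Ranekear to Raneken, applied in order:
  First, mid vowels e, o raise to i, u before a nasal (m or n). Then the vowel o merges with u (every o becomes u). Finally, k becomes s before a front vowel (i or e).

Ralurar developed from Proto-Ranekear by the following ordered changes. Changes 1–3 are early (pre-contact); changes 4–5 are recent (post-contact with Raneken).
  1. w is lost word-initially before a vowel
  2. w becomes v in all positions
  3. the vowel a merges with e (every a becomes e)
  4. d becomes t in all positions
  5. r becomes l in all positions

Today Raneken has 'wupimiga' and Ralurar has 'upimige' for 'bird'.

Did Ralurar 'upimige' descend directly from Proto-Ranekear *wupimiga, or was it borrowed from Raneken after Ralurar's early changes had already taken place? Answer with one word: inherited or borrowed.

If inherited, *wupimiga would pass through all of Ralurar's changes:
Ralurar: *wupimiga > upimiga > upimige  (by glide loss, vowel merger)
If borrowed from Raneken 'wupimiga' after the early changes, it would undergo only the recent ones:
  rule 4 (unconditioned shift): no change (wupimiga)
  rule 5 (unconditioned shift): no change (wupimiga)
  ⇒ as a loan: wupimiga
Ralurar 'upimige' matches the inherited outcome exactly, so it is an inherited cognate, not a loan.

inherited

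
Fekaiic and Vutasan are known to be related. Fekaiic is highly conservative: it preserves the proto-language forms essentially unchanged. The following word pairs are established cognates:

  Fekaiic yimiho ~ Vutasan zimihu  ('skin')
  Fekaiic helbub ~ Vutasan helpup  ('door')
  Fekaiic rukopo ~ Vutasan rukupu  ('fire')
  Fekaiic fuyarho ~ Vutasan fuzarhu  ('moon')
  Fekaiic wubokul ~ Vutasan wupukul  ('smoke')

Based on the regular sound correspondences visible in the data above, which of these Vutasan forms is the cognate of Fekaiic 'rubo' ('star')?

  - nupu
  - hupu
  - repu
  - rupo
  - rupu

wubokul ~ wupukul — Fekaiic b corresponds to Vutasan p between vowels (before a back vowel).
yimiho ~ zimihu, rukopo ~ rukupu — Fekaiic o corresponds to Vutasan u word-finally.
Applying these to Fekaiic 'rubo':
  rubo → rupo   (b→p between vowels (before a back vowel))
  rupo → rupu   (o→u word-finally)
So the Vutasan cognate is 'rupu'.

rupu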